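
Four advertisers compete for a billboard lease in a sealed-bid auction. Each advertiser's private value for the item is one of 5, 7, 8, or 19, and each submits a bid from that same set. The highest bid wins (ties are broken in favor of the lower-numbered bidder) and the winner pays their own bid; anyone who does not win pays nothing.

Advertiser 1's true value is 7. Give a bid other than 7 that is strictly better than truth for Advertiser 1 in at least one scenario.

5

Suppose Advertiser 2 bids 5, Advertiser 3 bids 5 and Advertiser 4 bids 5.
Bid 7: wins, pays 7, utility 7 - 7 = 0.
Bid 5: wins, pays 5, utility 7 - 5 = 2.
So bidding 5 beats truth here (2 > 0).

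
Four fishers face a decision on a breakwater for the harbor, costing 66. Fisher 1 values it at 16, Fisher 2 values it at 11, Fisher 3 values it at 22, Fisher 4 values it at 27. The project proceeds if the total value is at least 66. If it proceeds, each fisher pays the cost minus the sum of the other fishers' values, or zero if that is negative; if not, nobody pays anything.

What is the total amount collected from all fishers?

Total value 76 ≥ cost 66, so it is built.
Fisher 1: others sum to 60; max(0, 66 - 60) = 6.
Fisher 2: others sum to 65; max(0, 66 - 65) = 1.
Fisher 3: others sum to 54; max(0, 66 - 54) = 12.
Fisher 4: others sum to 49; max(0, 66 - 49) = 17.
Total collected = 6 + 1 + 12 + 17 = 36.

36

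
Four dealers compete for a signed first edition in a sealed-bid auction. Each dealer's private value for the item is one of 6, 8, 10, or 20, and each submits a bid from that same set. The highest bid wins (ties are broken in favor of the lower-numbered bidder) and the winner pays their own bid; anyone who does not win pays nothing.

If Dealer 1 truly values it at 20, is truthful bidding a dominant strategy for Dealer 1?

Consider the case where Dealer 2 bids 6, Dealer 3 bids 6 and Dealer 4 bids 6.
Truthful bid 20: wins, pays 20, utility 20 - 20 = 0.
Bid 6 instead: wins, pays 6, utility 20 - 6 = 14.
Since 14 > 0, bidding 6 is strictly better here, so truthful bidding is not dominant.

No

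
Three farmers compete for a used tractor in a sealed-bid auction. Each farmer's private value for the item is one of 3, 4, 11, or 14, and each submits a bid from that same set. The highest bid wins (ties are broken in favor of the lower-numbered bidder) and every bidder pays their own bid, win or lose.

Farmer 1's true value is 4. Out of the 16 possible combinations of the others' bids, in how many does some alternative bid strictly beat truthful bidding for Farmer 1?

Others bid (3, 3): truth gives 0; bid 3 gives 1 > 0. Violating.
Others bid (3, 11): truth gives -4; bid 3 gives -3 > -4. Violating.
Others bid (3, 14): truth gives -4; bid 3 gives -3 > -4. Violating.
Others bid (4, 11): truth gives -4; bid 3 gives -3 > -4. Violating.
Others bid (3, 4): truth gives 0; no alternative beats it.
Others bid (4, 3): truth gives 0; no alternative beats it.
(Checking all 16 profiles: 13 have a profitable deviation, 3 do not.)

13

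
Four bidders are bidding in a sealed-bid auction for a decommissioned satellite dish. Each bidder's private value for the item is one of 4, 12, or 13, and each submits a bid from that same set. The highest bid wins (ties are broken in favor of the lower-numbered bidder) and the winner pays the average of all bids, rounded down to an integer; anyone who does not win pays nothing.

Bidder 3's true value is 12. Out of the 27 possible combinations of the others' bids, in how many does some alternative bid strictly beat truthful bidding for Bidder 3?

8

Others bid (4, 4, 13): truth gives 0; bid 13 gives 4 > 0. Violating.
Others bid (4, 12, 4): truth gives 0; bid 13 gives 4 > 0. Violating.
Others bid (4, 12, 12): truth gives 0; bid 13 gives 2 > 0. Violating.
Others bid (4, 12, 13): truth gives 0; bid 13 gives 2 > 0. Violating.
Others bid (4, 4, 4): truth gives 6; no alternative beats it.
Others bid (4, 4, 12): truth gives 4; no alternative beats it.
(Checking all 27 profiles: 8 have a profitable deviation, 19 do not.)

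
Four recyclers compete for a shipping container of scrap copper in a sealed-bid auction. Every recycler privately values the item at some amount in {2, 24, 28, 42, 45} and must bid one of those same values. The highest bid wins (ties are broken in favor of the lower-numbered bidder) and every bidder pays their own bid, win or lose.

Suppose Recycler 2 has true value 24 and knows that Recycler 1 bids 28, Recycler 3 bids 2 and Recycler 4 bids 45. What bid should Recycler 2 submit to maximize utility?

Bid 2: loses but pays 2, utility -2.
Bid 24: loses but pays 24, utility -24.
Bid 28: loses but pays 28, utility -28.
Bid 42: loses but pays 42, utility -42.
Bid 45: wins, pays 45, utility 24 - 45 = -21.
The best choice is 2 with utility -2.

2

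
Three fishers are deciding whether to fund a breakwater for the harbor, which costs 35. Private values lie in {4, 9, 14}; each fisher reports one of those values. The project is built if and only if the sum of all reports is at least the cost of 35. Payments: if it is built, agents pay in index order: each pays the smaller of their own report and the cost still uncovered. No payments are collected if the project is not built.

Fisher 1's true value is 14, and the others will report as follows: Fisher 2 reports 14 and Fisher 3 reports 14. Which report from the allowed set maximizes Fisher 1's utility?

9

Report 4: project not built, utility 0.
Report 9: project built, pays 9, utility 14 - 9 = 5.
Report 14: project built, pays 14, utility 14 - 14 = 0.
The best choice is 9 with utility 5.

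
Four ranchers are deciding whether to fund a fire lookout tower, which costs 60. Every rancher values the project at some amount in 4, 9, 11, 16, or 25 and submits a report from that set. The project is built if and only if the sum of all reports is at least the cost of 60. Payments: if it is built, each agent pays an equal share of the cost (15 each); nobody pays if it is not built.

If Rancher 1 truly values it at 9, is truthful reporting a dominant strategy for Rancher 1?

No

Consider the case where Rancher 2 reports 4, Rancher 3 reports 25 and Rancher 4 reports 25.
Truthful report 9: project built, pays 15, utility 9 - 15 = -6.
Report 4 instead: project not built, utility 0.
Since 0 > -6, reporting 4 is strictly better here, so truthful reporting is not dominant.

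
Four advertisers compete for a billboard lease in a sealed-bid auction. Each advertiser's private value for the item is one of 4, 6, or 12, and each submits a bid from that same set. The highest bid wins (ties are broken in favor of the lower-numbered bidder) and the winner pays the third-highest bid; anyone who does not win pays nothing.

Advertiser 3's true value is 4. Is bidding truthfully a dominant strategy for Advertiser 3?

Check each profile of the others' bids and compare truth against every alternative bid.
Others bid (4, 4, 4): truth gives 0, best alternative gives 0.
Others bid (4, 4, 6): truth gives 0, best alternative gives 0.
Others bid (4, 4, 12): truth gives 0, best alternative gives 0.
Others bid (4, 6, 4): truth gives 0, best alternative gives 0.
Others bid (4, 6, 6): truth gives 0, best alternative gives 0.
Others bid (4, 6, 12): truth gives 0, best alternative gives 0.
(Remaining 21 profiles checked similarly; truth is weakly best in each.)
In every case the truthful bid is at least as good as any alternative, so it is a dominant strategy.

Yes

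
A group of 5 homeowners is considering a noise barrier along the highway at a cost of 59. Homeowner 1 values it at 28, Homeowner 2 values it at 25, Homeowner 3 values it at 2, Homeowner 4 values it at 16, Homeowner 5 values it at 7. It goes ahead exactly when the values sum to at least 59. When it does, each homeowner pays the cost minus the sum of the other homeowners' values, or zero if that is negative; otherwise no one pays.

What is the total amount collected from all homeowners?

15

Total value 78 ≥ cost 59, so it is built.
Homeowner 1: others sum to 50; max(0, 59 - 50) = 9.
Homeowner 2: others sum to 53; max(0, 59 - 53) = 6.
Homeowner 3: others sum to 76; max(0, 59 - 76) = 0.
Homeowner 4: others sum to 62; max(0, 59 - 62) = 0.
Homeowner 5: others sum to 71; max(0, 59 - 71) = 0.
Total collected = 9 + 6 + 0 + 0 + 0 = 15.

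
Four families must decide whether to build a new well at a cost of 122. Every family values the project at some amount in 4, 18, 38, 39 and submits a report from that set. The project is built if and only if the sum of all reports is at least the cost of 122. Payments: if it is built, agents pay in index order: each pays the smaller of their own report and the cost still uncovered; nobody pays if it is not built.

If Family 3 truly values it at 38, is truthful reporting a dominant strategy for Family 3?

Consider the case where Family 1 reports 38, Family 2 reports 38 and Family 4 reports 38.
Truthful report 38: project built, pays 38, utility 38 - 38 = 0.
Report 18 instead: project built, pays 18, utility 38 - 18 = 20.
Since 20 > 0, reporting 18 is strictly better here, so truthful reporting is not dominant.

No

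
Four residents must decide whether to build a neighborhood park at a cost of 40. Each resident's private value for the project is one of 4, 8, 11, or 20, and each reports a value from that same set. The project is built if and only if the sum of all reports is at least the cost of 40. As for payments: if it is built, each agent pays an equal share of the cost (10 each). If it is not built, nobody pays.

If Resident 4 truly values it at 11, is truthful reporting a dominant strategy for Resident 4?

No

Consider the case where Resident 1 reports 4, Resident 2 reports 4 and Resident 3 reports 20.
Truthful report 11: project not built, utility 0.
Report 20 instead: project built, pays 10, utility 11 - 10 = 1.
Since 1 > 0, reporting 20 is strictly better here, so truthful reporting is not dominant.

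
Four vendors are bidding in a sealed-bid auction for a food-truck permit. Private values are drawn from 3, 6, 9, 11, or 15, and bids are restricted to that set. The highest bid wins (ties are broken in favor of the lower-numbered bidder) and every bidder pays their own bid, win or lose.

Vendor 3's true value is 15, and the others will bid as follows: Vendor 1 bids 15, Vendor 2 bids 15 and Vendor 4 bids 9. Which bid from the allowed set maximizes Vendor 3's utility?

Bid 3: loses but pays 3, utility -3.
Bid 6: loses but pays 6, utility -6.
Bid 9: loses but pays 9, utility -9.
Bid 11: loses but pays 11, utility -11.
Bid 15: loses but pays 15, utility -15.
The best choice is 3 with utility -3.

3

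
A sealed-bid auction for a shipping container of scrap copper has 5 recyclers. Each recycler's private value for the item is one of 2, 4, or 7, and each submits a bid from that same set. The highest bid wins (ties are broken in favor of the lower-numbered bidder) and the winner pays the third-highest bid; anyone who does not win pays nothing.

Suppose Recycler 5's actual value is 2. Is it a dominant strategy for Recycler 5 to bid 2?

Yes

Check each profile of the others' bids and compare truth against every alternative bid.
Others bid (2, 2, 2, 2): truth gives 0, best alternative gives 0.
Others bid (2, 2, 2, 4): truth gives 0, best alternative gives 0.
Others bid (2, 2, 2, 7): truth gives 0, best alternative gives 0.
Others bid (2, 2, 4, 2): truth gives 0, best alternative gives 0.
Others bid (2, 2, 4, 4): truth gives 0, best alternative gives 0.
Others bid (2, 2, 4, 7): truth gives 0, best alternative gives 0.
(Remaining 75 profiles checked similarly; truth is weakly best in each.)
In every case the truthful bid is at least as good as any alternative, so it is a dominant strategy.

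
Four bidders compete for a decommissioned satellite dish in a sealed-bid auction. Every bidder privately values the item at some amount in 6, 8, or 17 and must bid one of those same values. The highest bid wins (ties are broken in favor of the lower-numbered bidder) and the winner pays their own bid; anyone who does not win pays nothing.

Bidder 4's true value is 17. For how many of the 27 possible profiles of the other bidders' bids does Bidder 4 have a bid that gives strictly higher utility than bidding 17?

Others bid (6, 6, 6): truth gives 0; bid 8 gives 9 > 0. Violating.
Others bid (6, 6, 8): truth gives 0; no alternative beats it.
Others bid (6, 6, 17): truth gives 0; no alternative beats it.
(Checking all 27 profiles: 1 has a profitable deviation, 26 do not.)

1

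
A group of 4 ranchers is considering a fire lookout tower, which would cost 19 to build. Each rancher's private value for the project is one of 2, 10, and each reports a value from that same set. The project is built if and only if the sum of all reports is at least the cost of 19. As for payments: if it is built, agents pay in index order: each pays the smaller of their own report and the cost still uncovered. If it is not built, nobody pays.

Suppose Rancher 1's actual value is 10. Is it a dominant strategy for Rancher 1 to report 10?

Consider the case where Rancher 2 reports 2, Rancher 3 reports 10 and Rancher 4 reports 10.
Truthful report 10: project built, pays 10, utility 10 - 10 = 0.
Report 2 instead: project built, pays 2, utility 10 - 2 = 8.
Since 8 > 0, reporting 2 is strictly better here, so truthful reporting is not dominant.

No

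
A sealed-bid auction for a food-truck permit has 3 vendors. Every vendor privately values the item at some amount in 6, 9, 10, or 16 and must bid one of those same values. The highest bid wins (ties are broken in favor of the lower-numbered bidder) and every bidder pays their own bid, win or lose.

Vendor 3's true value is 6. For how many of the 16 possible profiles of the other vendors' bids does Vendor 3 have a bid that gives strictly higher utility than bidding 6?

4

Others bid (6, 6): truth gives -6; bid 9 gives -3 > -6. Violating.
Others bid (6, 9): truth gives -6; bid 10 gives -4 > -6. Violating.
Others bid (9, 6): truth gives -6; bid 10 gives -4 > -6. Violating.
Others bid (9, 9): truth gives -6; bid 10 gives -4 > -6. Violating.
Others bid (6, 10): truth gives -6; no alternative beats it.
Others bid (6, 16): truth gives -6; no alternative beats it.
(Checking all 16 profiles: 4 have a profitable deviation, 12 do not.)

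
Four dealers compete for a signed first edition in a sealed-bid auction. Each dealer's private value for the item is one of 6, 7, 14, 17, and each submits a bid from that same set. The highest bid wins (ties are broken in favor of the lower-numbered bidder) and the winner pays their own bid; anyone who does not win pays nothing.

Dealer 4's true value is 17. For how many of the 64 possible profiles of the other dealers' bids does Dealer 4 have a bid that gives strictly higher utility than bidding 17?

8

Others bid (6, 6, 6): truth gives 0; bid 7 gives 10 > 0. Violating.
Others bid (6, 6, 7): truth gives 0; bid 14 gives 3 > 0. Violating.
Others bid (6, 7, 6): truth gives 0; bid 14 gives 3 > 0. Violating.
Others bid (6, 7, 7): truth gives 0; bid 14 gives 3 > 0. Violating.
Others bid (6, 6, 14): truth gives 0; no alternative beats it.
Others bid (6, 6, 17): truth gives 0; no alternative beats it.
(Checking all 64 profiles: 8 have a profitable deviation, 56 do not.)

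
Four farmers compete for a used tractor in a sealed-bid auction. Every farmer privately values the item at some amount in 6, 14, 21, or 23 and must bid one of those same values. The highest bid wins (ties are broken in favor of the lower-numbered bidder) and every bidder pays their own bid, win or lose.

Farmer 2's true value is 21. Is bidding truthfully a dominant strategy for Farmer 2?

Consider the case where Farmer 1 bids 6, Farmer 3 bids 6 and Farmer 4 bids 6.
Truthful bid 21: wins, pays 21, utility 21 - 21 = 0.
Bid 14 instead: wins, pays 14, utility 21 - 14 = 7.
Since 7 > 0, bidding 14 is strictly better here, so truthful bidding is not dominant.

No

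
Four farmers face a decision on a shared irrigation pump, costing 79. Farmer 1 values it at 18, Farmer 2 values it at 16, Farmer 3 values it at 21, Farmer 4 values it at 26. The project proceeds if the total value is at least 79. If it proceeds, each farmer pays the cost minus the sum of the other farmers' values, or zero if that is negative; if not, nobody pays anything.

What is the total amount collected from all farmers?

Total value 81 ≥ cost 79, so it is built.
Farmer 1: others sum to 63; max(0, 79 - 63) = 16.
Farmer 2: others sum to 65; max(0, 79 - 65) = 14.
Farmer 3: others sum to 60; max(0, 79 - 60) = 19.
Farmer 4: others sum to 55; max(0, 79 - 55) = 24.
Total collected = 16 + 14 + 19 + 24 = 73.

73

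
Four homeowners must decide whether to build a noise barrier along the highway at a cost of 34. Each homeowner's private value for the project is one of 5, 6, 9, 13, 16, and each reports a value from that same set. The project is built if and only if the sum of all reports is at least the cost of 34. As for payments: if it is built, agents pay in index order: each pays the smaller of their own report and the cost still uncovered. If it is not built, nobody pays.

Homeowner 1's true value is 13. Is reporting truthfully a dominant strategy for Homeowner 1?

Consider the case where Homeowner 2 reports 5, Homeowner 3 reports 5 and Homeowner 4 reports 16.
Truthful report 13: project built, pays 13, utility 13 - 13 = 0.
Report 9 instead: project built, pays 9, utility 13 - 9 = 4.
Since 4 > 0, reporting 9 is strictly better here, so truthful reporting is not dominant.

No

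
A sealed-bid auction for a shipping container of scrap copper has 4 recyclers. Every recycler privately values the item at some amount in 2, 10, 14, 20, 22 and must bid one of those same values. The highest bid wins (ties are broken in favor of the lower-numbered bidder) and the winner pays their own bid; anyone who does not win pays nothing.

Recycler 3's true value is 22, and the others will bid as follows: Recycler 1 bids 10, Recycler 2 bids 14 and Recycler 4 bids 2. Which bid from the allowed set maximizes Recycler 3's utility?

Bid 2: loses, pays 0, utility 0.
Bid 10: loses, pays 0, utility 0.
Bid 14: loses, pays 0, utility 0.
Bid 20: wins, pays 20, utility 22 - 20 = 2.
Bid 22: wins, pays 22, utility 22 - 22 = 0.
The best choice is 20 with utility 2.

20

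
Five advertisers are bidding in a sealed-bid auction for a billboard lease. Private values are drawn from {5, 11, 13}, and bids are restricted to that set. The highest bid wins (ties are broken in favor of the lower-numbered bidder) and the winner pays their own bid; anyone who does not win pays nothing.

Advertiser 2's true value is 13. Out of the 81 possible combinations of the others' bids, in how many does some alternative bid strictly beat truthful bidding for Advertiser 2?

8

Others bid (5, 5, 5, 5): truth gives 0; bid 11 gives 2 > 0. Violating.
Others bid (5, 5, 5, 11): truth gives 0; bid 11 gives 2 > 0. Violating.
Others bid (5, 5, 11, 5): truth gives 0; bid 11 gives 2 > 0. Violating.
Others bid (5, 5, 11, 11): truth gives 0; bid 11 gives 2 > 0. Violating.
Others bid (5, 5, 5, 13): truth gives 0; no alternative beats it.
Others bid (5, 5, 11, 13): truth gives 0; no alternative beats it.
(Checking all 81 profiles: 8 have a profitable deviation, 73 do not.)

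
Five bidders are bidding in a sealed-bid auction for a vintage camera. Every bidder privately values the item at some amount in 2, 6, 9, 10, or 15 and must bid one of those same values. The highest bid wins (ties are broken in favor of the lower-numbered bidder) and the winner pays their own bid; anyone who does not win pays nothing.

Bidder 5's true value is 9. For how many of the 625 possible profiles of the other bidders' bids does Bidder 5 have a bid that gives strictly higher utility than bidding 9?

Others bid (2, 2, 2, 2): truth gives 0; bid 6 gives 3 > 0. Violating.
Others bid (2, 2, 2, 6): truth gives 0; no alternative beats it.
Others bid (2, 2, 2, 9): truth gives 0; no alternative beats it.
(Checking all 625 profiles: 1 has a profitable deviation, 624 do not.)

1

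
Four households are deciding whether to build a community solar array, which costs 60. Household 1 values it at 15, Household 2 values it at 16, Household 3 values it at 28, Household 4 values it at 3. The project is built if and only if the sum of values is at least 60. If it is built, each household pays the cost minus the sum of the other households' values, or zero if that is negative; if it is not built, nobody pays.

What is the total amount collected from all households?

54

Total value 62 ≥ cost 60, so it is built.
Household 1: others sum to 47; max(0, 60 - 47) = 13.
Household 2: others sum to 46; max(0, 60 - 46) = 14.
Household 3: others sum to 34; max(0, 60 - 34) = 26.
Household 4: others sum to 59; max(0, 60 - 59) = 1.
Total collected = 13 + 14 + 26 + 1 = 54.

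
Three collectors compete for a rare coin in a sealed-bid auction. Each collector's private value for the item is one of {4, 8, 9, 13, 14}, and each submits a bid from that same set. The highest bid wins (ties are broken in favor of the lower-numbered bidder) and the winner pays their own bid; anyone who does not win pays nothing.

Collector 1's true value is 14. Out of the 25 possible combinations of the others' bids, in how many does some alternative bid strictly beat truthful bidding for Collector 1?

16

Others bid (4, 4): truth gives 0; bid 4 gives 10 > 0. Violating.
Others bid (4, 8): truth gives 0; bid 8 gives 6 > 0. Violating.
Others bid (4, 9): truth gives 0; bid 9 gives 5 > 0. Violating.
Others bid (4, 13): truth gives 0; bid 13 gives 1 > 0. Violating.
Others bid (4, 14): truth gives 0; no alternative beats it.
Others bid (8, 14): truth gives 0; no alternative beats it.
(Checking all 25 profiles: 16 have a profitable deviation, 9 do not.)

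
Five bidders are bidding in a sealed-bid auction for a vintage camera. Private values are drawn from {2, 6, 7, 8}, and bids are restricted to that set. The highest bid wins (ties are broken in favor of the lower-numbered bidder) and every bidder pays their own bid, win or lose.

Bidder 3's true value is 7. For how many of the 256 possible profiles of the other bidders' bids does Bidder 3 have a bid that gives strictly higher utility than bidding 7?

Others bid (2, 2, 2, 2): truth gives 0; bid 6 gives 1 > 0. Violating.
Others bid (2, 2, 2, 6): truth gives 0; bid 6 gives 1 > 0. Violating.
Others bid (2, 2, 2, 8): truth gives -7; bid 8 gives -1 > -7. Violating.
Others bid (2, 2, 6, 2): truth gives 0; bid 6 gives 1 > 0. Violating.
Others bid (2, 2, 2, 7): truth gives 0; no alternative beats it.
Others bid (2, 2, 6, 7): truth gives 0; no alternative beats it.
(Checking all 256 profiles: 224 have a profitable deviation, 32 do not.)

224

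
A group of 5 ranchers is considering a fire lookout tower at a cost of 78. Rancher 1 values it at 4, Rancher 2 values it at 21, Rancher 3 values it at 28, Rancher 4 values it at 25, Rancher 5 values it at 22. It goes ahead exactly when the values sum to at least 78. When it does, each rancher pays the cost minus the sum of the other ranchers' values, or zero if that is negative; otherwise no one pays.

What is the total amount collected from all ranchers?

Total value 100 ≥ cost 78, so it is built.
Rancher 1: others sum to 96; max(0, 78 - 96) = 0.
Rancher 2: others sum to 79; max(0, 78 - 79) = 0.
Rancher 3: others sum to 72; max(0, 78 - 72) = 6.
Rancher 4: others sum to 75; max(0, 78 - 75) = 3.
Rancher 5: others sum to 78; max(0, 78 - 78) = 0.
Total collected = 0 + 0 + 6 + 3 + 0 = 9.

9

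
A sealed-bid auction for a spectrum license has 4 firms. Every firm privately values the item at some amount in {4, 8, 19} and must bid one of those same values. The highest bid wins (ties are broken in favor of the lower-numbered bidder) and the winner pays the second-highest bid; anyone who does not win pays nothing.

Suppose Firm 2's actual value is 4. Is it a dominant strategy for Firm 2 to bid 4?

Yes

Check each profile of the others' bids and compare truth against every alternative bid.
Others bid (4, 4, 8): truth gives 0, best alternative gives -4.
Others bid (4, 8, 4): truth gives 0, best alternative gives -4.
Others bid (4, 8, 8): truth gives 0, best alternative gives -4.
Others bid (4, 4, 4): truth gives 0, best alternative gives 0.
Others bid (4, 4, 19): truth gives 0, best alternative gives 0.
Others bid (4, 8, 19): truth gives 0, best alternative gives 0.
(Remaining 21 profiles checked similarly; truth is weakly best in each.)
In every case the truthful bid is at least as good as any alternative, so it is a dominant strategy.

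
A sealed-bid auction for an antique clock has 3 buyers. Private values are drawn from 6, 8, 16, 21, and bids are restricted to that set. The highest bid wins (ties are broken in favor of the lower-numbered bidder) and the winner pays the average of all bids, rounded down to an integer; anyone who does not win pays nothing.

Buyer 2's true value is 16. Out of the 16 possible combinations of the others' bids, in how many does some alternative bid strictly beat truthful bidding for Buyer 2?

4

Others bid (6, 6): truth gives 7; bid 8 gives 10 > 7. Violating.
Others bid (6, 8): truth gives 6; bid 8 gives 9 > 6. Violating.
Others bid (16, 6): truth gives 0; bid 21 gives 2 > 0. Violating.
Others bid (16, 8): truth gives 0; bid 21 gives 1 > 0. Violating.
Others bid (6, 16): truth gives 4; no alternative beats it.
Others bid (6, 21): truth gives 0; no alternative beats it.
(Checking all 16 profiles: 4 have a profitable deviation, 12 do not.)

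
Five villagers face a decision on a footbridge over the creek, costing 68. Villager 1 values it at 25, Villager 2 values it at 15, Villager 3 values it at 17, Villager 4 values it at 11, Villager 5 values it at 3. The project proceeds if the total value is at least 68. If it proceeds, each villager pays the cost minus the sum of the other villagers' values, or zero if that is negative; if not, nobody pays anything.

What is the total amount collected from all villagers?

Total value 71 ≥ cost 68, so it is built.
Villager 1: others sum to 46; max(0, 68 - 46) = 22.
Villager 2: others sum to 56; max(0, 68 - 56) = 12.
Villager 3: others sum to 54; max(0, 68 - 54) = 14.
Villager 4: others sum to 60; max(0, 68 - 60) = 8.
Villager 5: others sum to 68; max(0, 68 - 68) = 0.
Total collected = 22 + 12 + 14 + 8 + 0 = 56.

56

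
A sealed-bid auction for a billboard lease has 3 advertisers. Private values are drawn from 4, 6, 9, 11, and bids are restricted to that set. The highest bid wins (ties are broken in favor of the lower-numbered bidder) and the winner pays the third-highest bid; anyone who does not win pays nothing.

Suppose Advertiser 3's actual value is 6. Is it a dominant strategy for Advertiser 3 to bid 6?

No

Consider the case where Advertiser 1 bids 4 and Advertiser 2 bids 6.
Truthful bid 6: loses, pays 0, utility 0.
Bid 9 instead: wins, pays 4, utility 6 - 4 = 2.
Since 2 > 0, bidding 9 is strictly better here, so truthful bidding is not dominant.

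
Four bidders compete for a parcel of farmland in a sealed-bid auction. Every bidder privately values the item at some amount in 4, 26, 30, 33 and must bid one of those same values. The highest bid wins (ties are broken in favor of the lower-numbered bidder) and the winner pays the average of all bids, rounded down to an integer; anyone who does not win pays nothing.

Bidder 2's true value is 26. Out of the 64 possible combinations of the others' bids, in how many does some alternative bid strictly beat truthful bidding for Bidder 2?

26

Others bid (4, 4, 30): truth gives 0; bid 30 gives 9 > 0. Violating.
Others bid (4, 4, 33): truth gives 0; bid 33 gives 8 > 0. Violating.
Others bid (4, 26, 30): truth gives 0; bid 30 gives 4 > 0. Violating.
Others bid (4, 26, 33): truth gives 0; bid 33 gives 2 > 0. Violating.
Others bid (4, 4, 4): truth gives 17; no alternative beats it.
Others bid (4, 4, 26): truth gives 11; no alternative beats it.
(Checking all 64 profiles: 26 have a profitable deviation, 38 do not.)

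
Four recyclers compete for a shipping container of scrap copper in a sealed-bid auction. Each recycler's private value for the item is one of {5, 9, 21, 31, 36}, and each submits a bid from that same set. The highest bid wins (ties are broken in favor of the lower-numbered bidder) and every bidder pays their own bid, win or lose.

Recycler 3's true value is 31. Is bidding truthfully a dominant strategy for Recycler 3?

No

Consider the case where Recycler 1 bids 5, Recycler 2 bids 5 and Recycler 4 bids 5.
Truthful bid 31: wins, pays 31, utility 31 - 31 = 0.
Bid 9 instead: wins, pays 9, utility 31 - 9 = 22.
Since 22 > 0, bidding 9 is strictly better here, so truthful bidding is not dominant.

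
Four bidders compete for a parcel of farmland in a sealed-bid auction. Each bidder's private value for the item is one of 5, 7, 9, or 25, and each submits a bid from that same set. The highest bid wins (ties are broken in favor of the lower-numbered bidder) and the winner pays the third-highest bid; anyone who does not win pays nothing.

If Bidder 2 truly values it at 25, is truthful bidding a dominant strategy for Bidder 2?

Check each profile of the others' bids and compare truth against every alternative bid.
Others bid (5, 5, 25): truth gives 20, best alternative gives 0.
Others bid (5, 25, 5): truth gives 20, best alternative gives 0.
Others bid (9, 5, 5): truth gives 20, best alternative gives 0.
Others bid (5, 7, 25): truth gives 18, best alternative gives 0.
Others bid (5, 25, 7): truth gives 18, best alternative gives 0.
Others bid (7, 5, 25): truth gives 18, best alternative gives 0.
(Remaining 58 profiles checked similarly; truth is weakly best in each.)
In every case the truthful bid is at least as good as any alternative, so it is a dominant strategy.

Yes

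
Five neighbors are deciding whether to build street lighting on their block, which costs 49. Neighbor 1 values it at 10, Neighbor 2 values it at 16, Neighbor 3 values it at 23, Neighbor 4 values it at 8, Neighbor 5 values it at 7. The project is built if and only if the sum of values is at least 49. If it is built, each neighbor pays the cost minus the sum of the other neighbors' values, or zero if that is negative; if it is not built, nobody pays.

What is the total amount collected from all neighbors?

Total value 64 ≥ cost 49, so it is built.
Neighbor 1: others sum to 54; max(0, 49 - 54) = 0.
Neighbor 2: others sum to 48; max(0, 49 - 48) = 1.
Neighbor 3: others sum to 41; max(0, 49 - 41) = 8.
Neighbor 4: others sum to 56; max(0, 49 - 56) = 0.
Neighbor 5: others sum to 57; max(0, 49 - 57) = 0.
Total collected = 0 + 1 + 8 + 0 + 0 = 9.

9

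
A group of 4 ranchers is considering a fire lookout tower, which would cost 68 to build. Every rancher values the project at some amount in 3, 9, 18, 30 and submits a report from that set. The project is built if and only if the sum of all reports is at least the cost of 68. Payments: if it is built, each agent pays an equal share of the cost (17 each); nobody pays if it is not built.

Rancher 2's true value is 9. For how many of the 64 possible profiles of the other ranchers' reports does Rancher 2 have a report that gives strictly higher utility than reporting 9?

Others report (3, 30, 30): truth gives -8; report 3 gives 0 > -8. Violating.
Others report (30, 3, 30): truth gives -8; report 3 gives 0 > -8. Violating.
Others report (30, 30, 3): truth gives -8; report 3 gives 0 > -8. Violating.
Others report (3, 3, 3): truth gives 0; no alternative beats it.
Others report (3, 3, 9): truth gives 0; no alternative beats it.
(Checking all 64 profiles: 3 have a profitable deviation, 61 do not.)

3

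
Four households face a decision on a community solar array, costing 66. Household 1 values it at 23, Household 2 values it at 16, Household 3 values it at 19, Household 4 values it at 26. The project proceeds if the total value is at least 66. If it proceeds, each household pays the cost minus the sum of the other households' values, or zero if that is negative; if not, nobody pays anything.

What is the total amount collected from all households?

14

Total value 84 ≥ cost 66, so it is built.
Household 1: others sum to 61; max(0, 66 - 61) = 5.
Household 2: others sum to 68; max(0, 66 - 68) = 0.
Household 3: others sum to 65; max(0, 66 - 65) = 1.
Household 4: others sum to 58; max(0, 66 - 58) = 8.
Total collected = 5 + 0 + 1 + 8 = 14.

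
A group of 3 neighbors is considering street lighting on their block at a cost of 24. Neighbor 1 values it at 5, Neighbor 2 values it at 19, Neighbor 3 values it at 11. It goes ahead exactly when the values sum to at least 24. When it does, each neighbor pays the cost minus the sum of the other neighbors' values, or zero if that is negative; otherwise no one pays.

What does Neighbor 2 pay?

8

Total value 35 ≥ cost 24, so the project is built.
The other neighbors' values sum to 16.
Cost minus that sum is 24 - 16 = 8.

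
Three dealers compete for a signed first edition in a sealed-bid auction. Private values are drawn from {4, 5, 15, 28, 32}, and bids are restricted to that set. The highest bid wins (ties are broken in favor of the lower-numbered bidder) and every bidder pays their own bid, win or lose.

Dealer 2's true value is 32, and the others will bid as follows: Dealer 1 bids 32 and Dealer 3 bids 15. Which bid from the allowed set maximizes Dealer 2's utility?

Bid 4: loses but pays 4, utility -4.
Bid 5: loses but pays 5, utility -5.
Bid 15: loses but pays 15, utility -15.
Bid 28: loses but pays 28, utility -28.
Bid 32: loses but pays 32, utility -32.
The best choice is 4 with utility -4.

4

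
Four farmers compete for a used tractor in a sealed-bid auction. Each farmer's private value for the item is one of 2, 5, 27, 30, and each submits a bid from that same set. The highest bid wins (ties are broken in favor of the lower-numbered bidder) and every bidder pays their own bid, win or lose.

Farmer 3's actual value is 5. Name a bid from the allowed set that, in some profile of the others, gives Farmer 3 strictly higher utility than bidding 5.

2

Suppose Farmer 1 bids 2, Farmer 2 bids 2 and Farmer 4 bids 27.
Bid 5: loses but pays 5, utility -5.
Bid 2: loses but pays 2, utility -2.
So bidding 2 beats truth here (-2 > -5).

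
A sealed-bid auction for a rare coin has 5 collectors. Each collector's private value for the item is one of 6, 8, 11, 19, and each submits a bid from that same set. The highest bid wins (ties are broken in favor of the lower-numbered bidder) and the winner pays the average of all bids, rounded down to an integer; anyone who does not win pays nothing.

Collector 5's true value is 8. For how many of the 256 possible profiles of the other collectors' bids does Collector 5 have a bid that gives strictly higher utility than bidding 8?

10

Others bid (6, 6, 6, 8): truth gives 0; bid 11 gives 1 > 0. Violating.
Others bid (6, 6, 8, 6): truth gives 0; bid 11 gives 1 > 0. Violating.
Others bid (6, 6, 8, 8): truth gives 0; bid 11 gives 1 > 0. Violating.
Others bid (6, 8, 6, 6): truth gives 0; bid 11 gives 1 > 0. Violating.
Others bid (6, 6, 6, 6): truth gives 2; no alternative beats it.
Others bid (6, 6, 6, 11): truth gives 0; no alternative beats it.
(Checking all 256 profiles: 10 have a profitable deviation, 246 do not.)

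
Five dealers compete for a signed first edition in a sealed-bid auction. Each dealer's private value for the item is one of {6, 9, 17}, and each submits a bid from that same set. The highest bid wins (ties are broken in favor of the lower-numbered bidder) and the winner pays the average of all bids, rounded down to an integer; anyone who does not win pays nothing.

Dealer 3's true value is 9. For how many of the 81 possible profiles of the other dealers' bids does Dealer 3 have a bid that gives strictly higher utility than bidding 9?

Others bid (6, 9, 6, 6): truth gives 0; bid 17 gives 1 > 0. Violating.
Others bid (9, 6, 6, 6): truth gives 0; bid 17 gives 1 > 0. Violating.
Others bid (6, 6, 6, 6): truth gives 3; no alternative beats it.
Others bid (6, 6, 6, 9): truth gives 2; no alternative beats it.
(Checking all 81 profiles: 2 have a profitable deviation, 79 do not.)

2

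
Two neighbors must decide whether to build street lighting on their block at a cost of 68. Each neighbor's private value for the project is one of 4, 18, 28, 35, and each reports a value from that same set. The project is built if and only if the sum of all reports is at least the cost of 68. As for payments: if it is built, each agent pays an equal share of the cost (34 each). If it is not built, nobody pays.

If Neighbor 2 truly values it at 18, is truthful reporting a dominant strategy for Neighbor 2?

Check each profile of the others' reports and compare truth against every alternative report.
Others report (4): truth gives 0, best alternative gives 0.
Others report (18): truth gives 0, best alternative gives 0.
Others report (28): truth gives 0, best alternative gives 0.
Others report (35): truth gives 0, best alternative gives 0.
In every case the truthful report is at least as good as any alternative, so it is a dominant strategy.

Yes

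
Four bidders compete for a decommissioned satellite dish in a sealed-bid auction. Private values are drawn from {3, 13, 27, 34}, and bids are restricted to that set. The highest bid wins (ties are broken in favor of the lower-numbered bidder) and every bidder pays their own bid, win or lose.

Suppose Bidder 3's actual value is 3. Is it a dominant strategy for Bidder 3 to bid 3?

Yes

Check each profile of the others' bids and compare truth against every alternative bid.
Others bid (3, 3, 27): truth gives -3, best alternative gives -13.
Others bid (3, 3, 34): truth gives -3, best alternative gives -13.
Others bid (3, 13, 3): truth gives -3, best alternative gives -13.
Others bid (3, 13, 13): truth gives -3, best alternative gives -13.
Others bid (3, 13, 27): truth gives -3, best alternative gives -13.
Others bid (3, 13, 34): truth gives -3, best alternative gives -13.
(Remaining 58 profiles checked similarly; truth is weakly best in each.)
In every case the truthful bid is at least as good as any alternative, so it is a dominant strategy.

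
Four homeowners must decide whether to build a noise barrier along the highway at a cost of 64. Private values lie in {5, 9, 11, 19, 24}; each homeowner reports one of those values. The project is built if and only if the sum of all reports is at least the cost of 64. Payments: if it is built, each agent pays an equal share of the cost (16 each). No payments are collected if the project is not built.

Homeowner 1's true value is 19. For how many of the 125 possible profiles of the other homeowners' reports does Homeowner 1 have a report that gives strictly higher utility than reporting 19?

21

Others report (5, 11, 24): truth gives 0; report 24 gives 3 > 0. Violating.
Others report (5, 19, 19): truth gives 0; report 24 gives 3 > 0. Violating.
Others report (5, 24, 11): truth gives 0; report 24 gives 3 > 0. Violating.
Others report (9, 9, 24): truth gives 0; report 24 gives 3 > 0. Violating.
Others report (5, 5, 5): truth gives 0; no alternative beats it.
Others report (5, 5, 9): truth gives 0; no alternative beats it.
(Checking all 125 profiles: 21 have a profitable deviation, 104 do not.)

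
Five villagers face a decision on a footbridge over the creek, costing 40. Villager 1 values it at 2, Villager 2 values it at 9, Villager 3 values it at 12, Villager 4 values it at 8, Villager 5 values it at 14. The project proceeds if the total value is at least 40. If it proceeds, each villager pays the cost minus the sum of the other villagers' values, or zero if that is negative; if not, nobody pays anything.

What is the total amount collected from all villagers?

Total value 45 ≥ cost 40, so it is built.
Villager 1: others sum to 43; max(0, 40 - 43) = 0.
Villager 2: others sum to 36; max(0, 40 - 36) = 4.
Villager 3: others sum to 33; max(0, 40 - 33) = 7.
Villager 4: others sum to 37; max(0, 40 - 37) = 3.
Villager 5: others sum to 31; max(0, 40 - 31) = 9.
Total collected = 0 + 4 + 7 + 3 + 9 = 23.

23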